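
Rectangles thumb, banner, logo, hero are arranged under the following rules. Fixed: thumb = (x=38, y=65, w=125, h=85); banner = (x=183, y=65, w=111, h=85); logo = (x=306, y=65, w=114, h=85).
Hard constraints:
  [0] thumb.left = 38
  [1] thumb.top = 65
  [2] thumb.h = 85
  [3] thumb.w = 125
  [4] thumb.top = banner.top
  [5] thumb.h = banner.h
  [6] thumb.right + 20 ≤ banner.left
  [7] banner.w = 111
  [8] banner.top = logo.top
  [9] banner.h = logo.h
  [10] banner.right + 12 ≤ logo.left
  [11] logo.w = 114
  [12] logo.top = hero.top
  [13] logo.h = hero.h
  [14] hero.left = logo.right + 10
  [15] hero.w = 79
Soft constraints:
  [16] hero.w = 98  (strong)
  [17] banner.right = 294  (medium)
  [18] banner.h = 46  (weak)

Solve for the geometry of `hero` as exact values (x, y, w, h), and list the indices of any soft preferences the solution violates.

hero = (x=430, y=65, w=79, h=85)
violated soft preferences: 16, 18

1. hero.y = 65  [logo.top = hero.top]
2. hero.h = 85  [logo.h = hero.h]
3. hero.x = 430  [hero.left = logo.right + 10]
4. hero.w = 79  [hero.w = 79]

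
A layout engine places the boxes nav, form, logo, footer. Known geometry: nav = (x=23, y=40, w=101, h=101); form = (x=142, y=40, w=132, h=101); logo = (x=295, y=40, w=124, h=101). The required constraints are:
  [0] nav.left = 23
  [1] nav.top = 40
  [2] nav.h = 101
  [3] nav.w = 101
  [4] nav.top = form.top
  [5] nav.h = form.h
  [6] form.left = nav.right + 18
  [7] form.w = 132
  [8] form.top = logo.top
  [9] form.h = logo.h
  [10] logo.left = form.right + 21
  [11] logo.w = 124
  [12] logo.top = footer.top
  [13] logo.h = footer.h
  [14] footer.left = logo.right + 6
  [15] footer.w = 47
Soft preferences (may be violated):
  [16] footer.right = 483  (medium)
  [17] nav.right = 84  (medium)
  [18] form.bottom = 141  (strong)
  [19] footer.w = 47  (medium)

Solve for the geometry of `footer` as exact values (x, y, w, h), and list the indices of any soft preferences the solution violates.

footer = (x=425, y=40, w=47, h=101)
violated soft preferences: 16, 17

1. footer.y = 40  [logo.top = footer.top]
2. footer.h = 101  [logo.h = footer.h]
3. footer.x = 425  [footer.left = logo.right + 6]
4. footer.w = 47  [footer.w = 47]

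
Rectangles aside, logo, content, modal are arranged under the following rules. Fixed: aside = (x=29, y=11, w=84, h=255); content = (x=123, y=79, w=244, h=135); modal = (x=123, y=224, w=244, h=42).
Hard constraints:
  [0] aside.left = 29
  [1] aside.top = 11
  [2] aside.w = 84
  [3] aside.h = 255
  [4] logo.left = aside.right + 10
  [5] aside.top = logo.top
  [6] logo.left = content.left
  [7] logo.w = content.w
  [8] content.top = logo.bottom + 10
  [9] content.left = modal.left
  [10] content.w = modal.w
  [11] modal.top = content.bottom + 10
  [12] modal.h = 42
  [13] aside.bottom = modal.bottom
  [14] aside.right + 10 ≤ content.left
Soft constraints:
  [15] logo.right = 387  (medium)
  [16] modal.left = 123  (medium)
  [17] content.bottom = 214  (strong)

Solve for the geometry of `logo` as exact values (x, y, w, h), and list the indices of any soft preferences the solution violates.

logo = (x=123, y=11, w=244, h=58)
violated soft preferences: 15

1. logo.x = 123  [logo.left = aside.right + 10]
2. logo.y = 11  [aside.top = logo.top]
3. logo.w = 244  [logo.w = content.w]
4. logo.h = 58  [content.top = logo.bottom + 10]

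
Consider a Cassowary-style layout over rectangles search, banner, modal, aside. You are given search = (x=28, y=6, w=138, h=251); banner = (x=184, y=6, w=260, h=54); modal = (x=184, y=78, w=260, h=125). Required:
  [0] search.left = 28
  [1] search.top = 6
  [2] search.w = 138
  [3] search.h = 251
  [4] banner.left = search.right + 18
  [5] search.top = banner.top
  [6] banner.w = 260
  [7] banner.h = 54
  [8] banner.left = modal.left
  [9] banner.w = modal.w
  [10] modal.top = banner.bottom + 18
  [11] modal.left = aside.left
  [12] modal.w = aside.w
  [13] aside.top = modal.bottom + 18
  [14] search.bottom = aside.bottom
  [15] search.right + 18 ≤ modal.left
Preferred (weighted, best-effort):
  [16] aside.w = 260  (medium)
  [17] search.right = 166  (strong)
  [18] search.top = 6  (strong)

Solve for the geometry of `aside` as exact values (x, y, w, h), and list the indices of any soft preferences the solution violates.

1. aside.x = 184  [modal.left = aside.left]
2. aside.w = 260  [modal.w = aside.w]
3. aside.y = 221  [aside.top = modal.bottom + 18]
4. aside.h = 36  [search.bottom = aside.bottom]

aside = (x=184, y=221, w=260, h=36)
violated soft preferences: none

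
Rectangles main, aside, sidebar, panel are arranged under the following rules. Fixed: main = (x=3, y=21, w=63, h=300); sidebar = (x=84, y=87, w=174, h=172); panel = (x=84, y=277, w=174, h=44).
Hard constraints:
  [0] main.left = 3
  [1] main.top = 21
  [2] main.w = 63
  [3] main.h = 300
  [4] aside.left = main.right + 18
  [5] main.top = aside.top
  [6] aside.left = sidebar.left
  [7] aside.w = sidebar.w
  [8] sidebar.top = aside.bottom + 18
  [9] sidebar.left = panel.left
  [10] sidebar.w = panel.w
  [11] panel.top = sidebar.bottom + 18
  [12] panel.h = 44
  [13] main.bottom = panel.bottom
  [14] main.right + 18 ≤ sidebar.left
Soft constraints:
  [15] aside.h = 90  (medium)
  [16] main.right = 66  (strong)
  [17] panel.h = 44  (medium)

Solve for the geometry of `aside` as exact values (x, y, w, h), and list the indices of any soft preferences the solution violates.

1. aside.x = 84  [aside.left = main.right + 18]
2. aside.y = 21  [main.top = aside.top]
3. aside.w = 174  [aside.w = sidebar.w]
4. aside.h = 48  [sidebar.top = aside.bottom + 18]

aside = (x=84, y=21, w=174, h=48)
violated soft preferences: 15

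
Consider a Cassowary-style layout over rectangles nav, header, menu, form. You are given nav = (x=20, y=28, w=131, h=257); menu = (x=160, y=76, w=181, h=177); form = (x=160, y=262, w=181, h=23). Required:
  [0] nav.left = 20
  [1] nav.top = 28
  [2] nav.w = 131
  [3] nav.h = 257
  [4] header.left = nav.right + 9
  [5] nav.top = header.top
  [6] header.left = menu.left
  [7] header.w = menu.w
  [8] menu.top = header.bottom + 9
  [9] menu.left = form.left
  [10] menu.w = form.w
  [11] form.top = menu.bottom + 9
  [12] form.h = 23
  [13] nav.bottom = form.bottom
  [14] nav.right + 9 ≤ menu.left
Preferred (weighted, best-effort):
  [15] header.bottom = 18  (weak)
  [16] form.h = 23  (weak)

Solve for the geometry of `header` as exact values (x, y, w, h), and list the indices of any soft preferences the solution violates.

header = (x=160, y=28, w=181, h=39)
violated soft preferences: 15

1. header.x = 160  [header.left = nav.right + 9]
2. header.y = 28  [nav.top = header.top]
3. header.w = 181  [header.w = menu.w]
4. header.h = 39  [menu.top = header.bottom + 9]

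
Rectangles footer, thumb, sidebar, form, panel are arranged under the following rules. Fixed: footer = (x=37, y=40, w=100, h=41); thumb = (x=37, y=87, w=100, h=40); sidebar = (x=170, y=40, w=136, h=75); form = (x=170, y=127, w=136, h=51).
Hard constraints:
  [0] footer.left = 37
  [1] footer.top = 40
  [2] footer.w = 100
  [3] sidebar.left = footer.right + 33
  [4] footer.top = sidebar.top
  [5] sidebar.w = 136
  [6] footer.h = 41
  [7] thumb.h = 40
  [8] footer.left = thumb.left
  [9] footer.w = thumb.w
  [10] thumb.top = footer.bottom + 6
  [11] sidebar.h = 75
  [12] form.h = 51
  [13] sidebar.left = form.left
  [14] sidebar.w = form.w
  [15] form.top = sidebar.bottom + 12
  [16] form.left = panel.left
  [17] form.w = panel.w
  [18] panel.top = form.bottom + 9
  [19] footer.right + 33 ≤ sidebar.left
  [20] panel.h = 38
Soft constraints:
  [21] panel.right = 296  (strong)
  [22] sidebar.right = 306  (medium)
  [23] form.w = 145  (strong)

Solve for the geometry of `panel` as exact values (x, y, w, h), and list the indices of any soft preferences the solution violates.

panel = (x=170, y=187, w=136, h=38)
violated soft preferences: 21, 23

1. panel.x = 170  [form.left = panel.left]
2. panel.w = 136  [form.w = panel.w]
3. panel.y = 187  [panel.top = form.bottom + 9]
4. panel.h = 38  [panel.h = 38]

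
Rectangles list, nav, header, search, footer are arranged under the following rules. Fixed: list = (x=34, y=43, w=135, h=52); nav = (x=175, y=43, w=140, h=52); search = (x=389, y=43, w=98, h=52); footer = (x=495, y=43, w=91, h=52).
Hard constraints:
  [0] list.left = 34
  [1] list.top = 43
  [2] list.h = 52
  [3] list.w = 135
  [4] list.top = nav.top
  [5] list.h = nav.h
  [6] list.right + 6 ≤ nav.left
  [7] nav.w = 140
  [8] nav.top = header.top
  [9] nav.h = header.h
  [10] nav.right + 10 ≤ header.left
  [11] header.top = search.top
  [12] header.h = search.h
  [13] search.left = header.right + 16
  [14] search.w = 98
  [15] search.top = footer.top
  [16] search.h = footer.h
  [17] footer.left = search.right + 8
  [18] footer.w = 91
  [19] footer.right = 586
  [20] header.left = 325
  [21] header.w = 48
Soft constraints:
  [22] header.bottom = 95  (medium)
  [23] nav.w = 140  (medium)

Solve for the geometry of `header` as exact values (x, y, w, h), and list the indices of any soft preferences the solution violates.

1. header.y = 43  [nav.top = header.top]
2. header.h = 52  [nav.h = header.h]
3. header.x = 325  [header.left = 325]
4. header.w = 48  [header.w = 48]

header = (x=325, y=43, w=48, h=52)
violated soft preferences: none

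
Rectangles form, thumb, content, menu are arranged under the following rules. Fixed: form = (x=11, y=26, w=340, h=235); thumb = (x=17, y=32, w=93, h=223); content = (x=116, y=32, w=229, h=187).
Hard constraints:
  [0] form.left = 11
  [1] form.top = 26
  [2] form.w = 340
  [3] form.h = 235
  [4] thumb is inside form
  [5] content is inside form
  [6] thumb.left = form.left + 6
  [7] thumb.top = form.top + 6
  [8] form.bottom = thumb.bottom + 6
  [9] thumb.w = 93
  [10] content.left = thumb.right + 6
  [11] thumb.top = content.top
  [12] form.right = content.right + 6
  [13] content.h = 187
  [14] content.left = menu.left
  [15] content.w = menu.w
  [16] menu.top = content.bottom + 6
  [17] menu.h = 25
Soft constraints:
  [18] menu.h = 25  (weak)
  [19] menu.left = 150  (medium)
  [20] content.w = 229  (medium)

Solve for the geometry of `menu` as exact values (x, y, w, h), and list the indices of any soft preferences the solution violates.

1. menu.x = 116  [content.left = menu.left]
2. menu.w = 229  [content.w = menu.w]
3. menu.y = 225  [menu.top = content.bottom + 6]
4. menu.h = 25  [menu.h = 25]

menu = (x=116, y=225, w=229, h=25)
violated soft preferences: 19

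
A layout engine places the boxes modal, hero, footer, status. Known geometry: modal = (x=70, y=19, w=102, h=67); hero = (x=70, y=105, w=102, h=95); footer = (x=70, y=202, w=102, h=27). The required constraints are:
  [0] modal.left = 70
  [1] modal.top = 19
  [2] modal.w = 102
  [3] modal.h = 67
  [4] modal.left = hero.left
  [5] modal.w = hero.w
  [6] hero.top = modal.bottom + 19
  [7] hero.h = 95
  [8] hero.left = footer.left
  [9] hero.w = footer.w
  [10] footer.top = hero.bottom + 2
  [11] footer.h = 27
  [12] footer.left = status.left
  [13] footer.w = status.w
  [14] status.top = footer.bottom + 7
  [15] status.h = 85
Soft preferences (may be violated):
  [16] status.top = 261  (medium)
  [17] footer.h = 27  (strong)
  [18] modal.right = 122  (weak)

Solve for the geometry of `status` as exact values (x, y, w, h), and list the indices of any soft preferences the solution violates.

status = (x=70, y=236, w=102, h=85)
violated soft preferences: 16, 18

1. status.x = 70  [footer.left = status.left]
2. status.w = 102  [footer.w = status.w]
3. status.y = 236  [status.top = footer.bottom + 7]
4. status.h = 85  [status.h = 85]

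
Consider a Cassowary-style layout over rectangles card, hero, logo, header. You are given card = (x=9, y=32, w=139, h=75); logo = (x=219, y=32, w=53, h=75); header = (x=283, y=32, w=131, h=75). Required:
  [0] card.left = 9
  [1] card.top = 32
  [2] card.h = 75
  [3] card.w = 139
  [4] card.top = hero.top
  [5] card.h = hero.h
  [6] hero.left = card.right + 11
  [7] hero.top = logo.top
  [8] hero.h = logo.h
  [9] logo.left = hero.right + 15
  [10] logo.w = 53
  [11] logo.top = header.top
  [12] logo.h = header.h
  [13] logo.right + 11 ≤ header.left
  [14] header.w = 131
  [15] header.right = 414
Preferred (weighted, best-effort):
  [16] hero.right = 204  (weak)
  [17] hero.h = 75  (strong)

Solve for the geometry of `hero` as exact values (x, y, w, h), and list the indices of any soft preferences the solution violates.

1. hero.y = 32  [card.top = hero.top]
2. hero.h = 75  [card.h = hero.h]
3. hero.x = 159  [hero.left = card.right + 11]
4. hero.w = 45  [logo.left = hero.right + 15]

hero = (x=159, y=32, w=45, h=75)
violated soft preferences: none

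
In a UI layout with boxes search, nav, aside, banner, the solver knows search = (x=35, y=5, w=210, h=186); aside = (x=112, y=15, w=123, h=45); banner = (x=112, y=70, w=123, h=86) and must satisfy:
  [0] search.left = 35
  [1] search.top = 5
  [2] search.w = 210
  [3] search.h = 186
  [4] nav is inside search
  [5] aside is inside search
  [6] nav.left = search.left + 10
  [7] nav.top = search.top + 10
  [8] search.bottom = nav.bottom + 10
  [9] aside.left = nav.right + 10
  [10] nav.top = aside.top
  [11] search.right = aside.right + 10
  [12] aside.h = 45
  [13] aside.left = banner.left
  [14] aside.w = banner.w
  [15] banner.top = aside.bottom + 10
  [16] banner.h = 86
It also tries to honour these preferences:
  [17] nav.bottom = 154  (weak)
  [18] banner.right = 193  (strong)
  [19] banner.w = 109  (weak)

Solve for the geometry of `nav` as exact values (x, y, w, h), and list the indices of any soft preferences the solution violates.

nav = (x=45, y=15, w=57, h=166)
violated soft preferences: 17, 18, 19

1. nav.x = 45  [nav.left = search.left + 10]
2. nav.y = 15  [nav.top = search.top + 10]
3. nav.h = 166  [search.bottom = nav.bottom + 10]
4. nav.w = 57  [aside.left = nav.right + 10]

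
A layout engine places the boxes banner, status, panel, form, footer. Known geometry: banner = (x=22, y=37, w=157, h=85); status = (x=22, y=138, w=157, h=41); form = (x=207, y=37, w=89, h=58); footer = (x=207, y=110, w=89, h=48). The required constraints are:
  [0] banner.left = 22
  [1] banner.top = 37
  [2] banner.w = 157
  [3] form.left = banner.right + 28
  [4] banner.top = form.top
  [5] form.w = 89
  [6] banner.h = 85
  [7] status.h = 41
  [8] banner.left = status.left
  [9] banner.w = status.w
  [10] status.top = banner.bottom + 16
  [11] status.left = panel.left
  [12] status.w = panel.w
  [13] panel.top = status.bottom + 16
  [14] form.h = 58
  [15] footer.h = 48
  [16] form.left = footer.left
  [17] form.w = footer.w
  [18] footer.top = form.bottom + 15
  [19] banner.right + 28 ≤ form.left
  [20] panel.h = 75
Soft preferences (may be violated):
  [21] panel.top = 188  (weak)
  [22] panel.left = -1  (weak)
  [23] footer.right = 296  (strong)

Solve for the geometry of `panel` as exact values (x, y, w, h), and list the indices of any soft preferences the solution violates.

panel = (x=22, y=195, w=157, h=75)
violated soft preferences: 21, 22

1. panel.x = 22  [status.left = panel.left]
2. panel.w = 157  [status.w = panel.w]
3. panel.y = 195  [panel.top = status.bottom + 16]
4. panel.h = 75  [panel.h = 75]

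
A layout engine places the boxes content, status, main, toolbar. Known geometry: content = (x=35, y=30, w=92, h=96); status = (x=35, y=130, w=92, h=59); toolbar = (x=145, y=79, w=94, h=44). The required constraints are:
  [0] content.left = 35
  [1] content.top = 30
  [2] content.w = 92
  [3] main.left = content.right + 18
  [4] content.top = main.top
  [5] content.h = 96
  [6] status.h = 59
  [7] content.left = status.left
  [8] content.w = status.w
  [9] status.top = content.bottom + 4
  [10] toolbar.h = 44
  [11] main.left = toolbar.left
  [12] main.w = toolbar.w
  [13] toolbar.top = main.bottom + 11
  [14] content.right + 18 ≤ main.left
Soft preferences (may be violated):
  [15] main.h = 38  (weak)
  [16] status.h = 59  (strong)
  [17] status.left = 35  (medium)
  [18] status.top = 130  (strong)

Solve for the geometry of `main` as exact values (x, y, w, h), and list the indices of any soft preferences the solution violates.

1. main.x = 145  [main.left = content.right + 18]
2. main.y = 30  [content.top = main.top]
3. main.w = 94  [main.w = toolbar.w]
4. main.h = 38  [toolbar.top = main.bottom + 11]

main = (x=145, y=30, w=94, h=38)
violated soft preferences: none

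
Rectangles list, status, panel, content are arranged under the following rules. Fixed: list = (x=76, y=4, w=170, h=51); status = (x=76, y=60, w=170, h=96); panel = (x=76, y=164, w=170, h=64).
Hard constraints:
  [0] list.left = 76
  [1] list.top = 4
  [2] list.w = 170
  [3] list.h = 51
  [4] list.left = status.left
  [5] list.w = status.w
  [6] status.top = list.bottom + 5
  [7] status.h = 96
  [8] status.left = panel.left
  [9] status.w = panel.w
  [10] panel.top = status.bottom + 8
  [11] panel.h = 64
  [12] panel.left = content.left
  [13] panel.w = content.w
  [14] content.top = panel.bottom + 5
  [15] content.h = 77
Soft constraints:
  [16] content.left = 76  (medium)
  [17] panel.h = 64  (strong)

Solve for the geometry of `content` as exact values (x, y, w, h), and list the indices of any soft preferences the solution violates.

1. content.x = 76  [panel.left = content.left]
2. content.w = 170  [panel.w = content.w]
3. content.y = 233  [content.top = panel.bottom + 5]
4. content.h = 77  [content.h = 77]

content = (x=76, y=233, w=170, h=77)
violated soft preferences: none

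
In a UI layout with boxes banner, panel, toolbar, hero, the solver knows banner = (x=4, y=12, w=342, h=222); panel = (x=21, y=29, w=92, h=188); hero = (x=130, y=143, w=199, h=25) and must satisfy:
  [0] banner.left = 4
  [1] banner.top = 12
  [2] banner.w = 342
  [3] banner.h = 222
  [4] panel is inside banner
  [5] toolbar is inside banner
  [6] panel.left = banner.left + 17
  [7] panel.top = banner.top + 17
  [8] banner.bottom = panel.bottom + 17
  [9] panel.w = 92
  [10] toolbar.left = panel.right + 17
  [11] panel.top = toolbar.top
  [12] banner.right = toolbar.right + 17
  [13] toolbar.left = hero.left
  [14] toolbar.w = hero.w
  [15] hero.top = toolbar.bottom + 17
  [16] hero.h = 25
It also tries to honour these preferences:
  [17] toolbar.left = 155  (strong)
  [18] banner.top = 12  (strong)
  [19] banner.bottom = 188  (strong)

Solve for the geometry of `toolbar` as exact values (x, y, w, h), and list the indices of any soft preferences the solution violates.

toolbar = (x=130, y=29, w=199, h=97)
violated soft preferences: 17, 19

1. toolbar.x = 130  [toolbar.left = panel.right + 17]
2. toolbar.y = 29  [panel.top = toolbar.top]
3. toolbar.w = 199  [banner.right = toolbar.right + 17]
4. toolbar.h = 97  [hero.top = toolbar.bottom + 17]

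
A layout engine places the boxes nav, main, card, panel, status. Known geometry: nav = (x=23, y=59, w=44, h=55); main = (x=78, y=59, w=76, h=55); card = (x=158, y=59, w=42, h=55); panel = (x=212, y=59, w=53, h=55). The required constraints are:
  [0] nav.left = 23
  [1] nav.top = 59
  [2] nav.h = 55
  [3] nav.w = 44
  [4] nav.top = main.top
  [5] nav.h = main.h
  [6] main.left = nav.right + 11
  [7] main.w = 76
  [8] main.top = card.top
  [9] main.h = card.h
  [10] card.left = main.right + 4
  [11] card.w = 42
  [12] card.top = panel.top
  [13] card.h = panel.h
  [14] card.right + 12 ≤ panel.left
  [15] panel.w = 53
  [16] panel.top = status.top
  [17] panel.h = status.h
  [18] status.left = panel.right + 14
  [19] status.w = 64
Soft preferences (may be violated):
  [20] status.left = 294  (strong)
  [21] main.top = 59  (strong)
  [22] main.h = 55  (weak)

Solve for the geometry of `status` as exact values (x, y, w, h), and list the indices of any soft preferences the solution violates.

1. status.y = 59  [panel.top = status.top]
2. status.h = 55  [panel.h = status.h]
3. status.x = 279  [status.left = panel.right + 14]
4. status.w = 64  [status.w = 64]

status = (x=279, y=59, w=64, h=55)
violated soft preferences: 20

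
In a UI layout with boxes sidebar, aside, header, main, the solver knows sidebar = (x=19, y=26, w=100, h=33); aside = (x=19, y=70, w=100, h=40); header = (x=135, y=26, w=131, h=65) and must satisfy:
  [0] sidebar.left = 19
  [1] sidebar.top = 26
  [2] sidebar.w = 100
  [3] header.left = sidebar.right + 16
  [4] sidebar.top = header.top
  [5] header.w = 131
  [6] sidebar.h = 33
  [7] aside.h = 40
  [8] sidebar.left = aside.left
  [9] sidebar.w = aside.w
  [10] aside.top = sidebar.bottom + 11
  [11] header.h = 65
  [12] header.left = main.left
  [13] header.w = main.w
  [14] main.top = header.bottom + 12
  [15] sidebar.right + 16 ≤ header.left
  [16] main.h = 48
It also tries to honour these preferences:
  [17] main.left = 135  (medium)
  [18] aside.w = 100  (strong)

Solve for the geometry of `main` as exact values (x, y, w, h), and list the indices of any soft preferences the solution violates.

main = (x=135, y=103, w=131, h=48)
violated soft preferences: none

1. main.x = 135  [header.left = main.left]
2. main.w = 131  [header.w = main.w]
3. main.y = 103  [main.top = header.bottom + 12]
4. main.h = 48  [main.h = 48]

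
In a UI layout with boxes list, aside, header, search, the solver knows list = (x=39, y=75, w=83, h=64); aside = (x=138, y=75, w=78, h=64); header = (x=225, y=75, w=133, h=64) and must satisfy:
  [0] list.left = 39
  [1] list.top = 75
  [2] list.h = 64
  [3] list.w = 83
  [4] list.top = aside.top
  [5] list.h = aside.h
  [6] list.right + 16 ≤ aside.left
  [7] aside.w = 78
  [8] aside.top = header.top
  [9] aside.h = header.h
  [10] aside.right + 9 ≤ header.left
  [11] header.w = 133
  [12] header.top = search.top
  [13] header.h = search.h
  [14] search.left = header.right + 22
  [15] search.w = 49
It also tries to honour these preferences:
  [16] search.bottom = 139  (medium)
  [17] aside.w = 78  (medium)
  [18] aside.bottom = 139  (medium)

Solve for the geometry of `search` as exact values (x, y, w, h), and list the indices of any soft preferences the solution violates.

1. search.y = 75  [header.top = search.top]
2. search.h = 64  [header.h = search.h]
3. search.x = 380  [search.left = header.right + 22]
4. search.w = 49  [search.w = 49]

search = (x=380, y=75, w=49, h=64)
violated soft preferences: none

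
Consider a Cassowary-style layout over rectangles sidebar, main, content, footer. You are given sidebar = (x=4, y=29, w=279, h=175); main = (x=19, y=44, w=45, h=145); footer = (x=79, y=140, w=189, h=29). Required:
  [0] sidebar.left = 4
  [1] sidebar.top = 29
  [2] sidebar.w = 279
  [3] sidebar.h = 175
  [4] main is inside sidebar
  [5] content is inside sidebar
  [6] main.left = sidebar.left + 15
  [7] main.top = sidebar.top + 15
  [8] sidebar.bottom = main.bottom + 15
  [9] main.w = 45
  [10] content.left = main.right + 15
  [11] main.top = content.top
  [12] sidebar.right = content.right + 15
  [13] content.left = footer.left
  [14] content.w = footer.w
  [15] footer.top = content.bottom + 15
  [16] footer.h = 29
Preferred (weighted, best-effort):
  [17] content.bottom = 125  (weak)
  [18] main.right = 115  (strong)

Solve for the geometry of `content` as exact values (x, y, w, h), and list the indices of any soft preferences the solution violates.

content = (x=79, y=44, w=189, h=81)
violated soft preferences: 18

1. content.x = 79  [content.left = main.right + 15]
2. content.y = 44  [main.top = content.top]
3. content.w = 189  [sidebar.right = content.right + 15]
4. content.h = 81  [footer.top = content.bottom + 15]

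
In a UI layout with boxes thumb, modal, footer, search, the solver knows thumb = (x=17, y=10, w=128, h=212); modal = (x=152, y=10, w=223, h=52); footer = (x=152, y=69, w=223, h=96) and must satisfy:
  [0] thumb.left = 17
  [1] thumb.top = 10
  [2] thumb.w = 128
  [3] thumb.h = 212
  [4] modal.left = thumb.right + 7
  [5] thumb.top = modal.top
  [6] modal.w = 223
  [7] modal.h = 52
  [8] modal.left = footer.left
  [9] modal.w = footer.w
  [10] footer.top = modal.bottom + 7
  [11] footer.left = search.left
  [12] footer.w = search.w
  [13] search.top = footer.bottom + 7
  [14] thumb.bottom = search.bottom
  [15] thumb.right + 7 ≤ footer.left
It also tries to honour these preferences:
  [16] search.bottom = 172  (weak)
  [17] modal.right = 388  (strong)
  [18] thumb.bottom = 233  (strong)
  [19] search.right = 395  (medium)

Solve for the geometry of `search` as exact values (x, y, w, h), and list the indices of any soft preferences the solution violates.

search = (x=152, y=172, w=223, h=50)
violated soft preferences: 16, 17, 18, 19

1. search.x = 152  [footer.left = search.left]
2. search.w = 223  [footer.w = search.w]
3. search.y = 172  [search.top = footer.bottom + 7]
4. search.h = 50  [thumb.bottom = search.bottom]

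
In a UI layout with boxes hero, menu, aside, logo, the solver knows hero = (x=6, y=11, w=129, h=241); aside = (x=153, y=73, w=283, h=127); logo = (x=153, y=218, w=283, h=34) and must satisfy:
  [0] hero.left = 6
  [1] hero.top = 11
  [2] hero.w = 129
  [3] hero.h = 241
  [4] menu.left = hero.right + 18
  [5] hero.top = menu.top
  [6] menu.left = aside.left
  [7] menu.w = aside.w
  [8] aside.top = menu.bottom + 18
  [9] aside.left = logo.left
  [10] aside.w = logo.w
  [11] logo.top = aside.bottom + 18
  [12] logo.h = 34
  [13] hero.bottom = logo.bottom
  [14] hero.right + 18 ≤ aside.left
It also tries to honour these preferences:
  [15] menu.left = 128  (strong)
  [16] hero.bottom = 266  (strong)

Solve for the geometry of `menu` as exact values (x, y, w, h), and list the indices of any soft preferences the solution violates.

1. menu.x = 153  [menu.left = hero.right + 18]
2. menu.y = 11  [hero.top = menu.top]
3. menu.w = 283  [menu.w = aside.w]
4. menu.h = 44  [aside.top = menu.bottom + 18]

menu = (x=153, y=11, w=283, h=44)
violated soft preferences: 15, 16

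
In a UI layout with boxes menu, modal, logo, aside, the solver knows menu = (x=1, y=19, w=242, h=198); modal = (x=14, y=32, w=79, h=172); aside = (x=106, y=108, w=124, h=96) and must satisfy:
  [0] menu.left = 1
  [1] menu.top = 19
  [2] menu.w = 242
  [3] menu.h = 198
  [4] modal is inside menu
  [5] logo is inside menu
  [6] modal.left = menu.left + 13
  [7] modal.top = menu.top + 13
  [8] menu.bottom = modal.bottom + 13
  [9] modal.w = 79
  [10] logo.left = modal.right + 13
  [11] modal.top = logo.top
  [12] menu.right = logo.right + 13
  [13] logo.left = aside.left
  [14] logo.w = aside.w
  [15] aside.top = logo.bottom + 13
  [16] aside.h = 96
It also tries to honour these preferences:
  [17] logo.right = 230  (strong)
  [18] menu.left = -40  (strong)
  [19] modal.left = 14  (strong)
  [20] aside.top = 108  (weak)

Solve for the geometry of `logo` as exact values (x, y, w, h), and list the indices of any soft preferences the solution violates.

logo = (x=106, y=32, w=124, h=63)
violated soft preferences: 18

1. logo.x = 106  [logo.left = modal.right + 13]
2. logo.y = 32  [modal.top = logo.top]
3. logo.w = 124  [menu.right = logo.right + 13]
4. logo.h = 63  [aside.top = logo.bottom + 13]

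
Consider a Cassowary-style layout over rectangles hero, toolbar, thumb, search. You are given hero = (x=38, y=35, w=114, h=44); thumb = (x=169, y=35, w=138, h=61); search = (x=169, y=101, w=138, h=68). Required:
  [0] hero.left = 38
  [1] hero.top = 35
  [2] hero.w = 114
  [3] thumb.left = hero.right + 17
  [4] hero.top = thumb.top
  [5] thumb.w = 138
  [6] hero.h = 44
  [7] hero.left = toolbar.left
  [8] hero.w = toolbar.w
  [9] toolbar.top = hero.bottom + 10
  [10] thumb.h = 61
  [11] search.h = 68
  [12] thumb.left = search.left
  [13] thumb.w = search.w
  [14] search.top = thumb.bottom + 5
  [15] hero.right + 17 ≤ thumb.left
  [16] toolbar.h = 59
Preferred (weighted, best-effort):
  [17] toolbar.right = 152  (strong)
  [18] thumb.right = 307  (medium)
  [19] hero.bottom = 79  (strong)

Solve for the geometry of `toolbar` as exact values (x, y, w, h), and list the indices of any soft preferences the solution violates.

toolbar = (x=38, y=89, w=114, h=59)
violated soft preferences: none

1. toolbar.x = 38  [hero.left = toolbar.left]
2. toolbar.w = 114  [hero.w = toolbar.w]
3. toolbar.y = 89  [toolbar.top = hero.bottom + 10]
4. toolbar.h = 59  [toolbar.h = 59]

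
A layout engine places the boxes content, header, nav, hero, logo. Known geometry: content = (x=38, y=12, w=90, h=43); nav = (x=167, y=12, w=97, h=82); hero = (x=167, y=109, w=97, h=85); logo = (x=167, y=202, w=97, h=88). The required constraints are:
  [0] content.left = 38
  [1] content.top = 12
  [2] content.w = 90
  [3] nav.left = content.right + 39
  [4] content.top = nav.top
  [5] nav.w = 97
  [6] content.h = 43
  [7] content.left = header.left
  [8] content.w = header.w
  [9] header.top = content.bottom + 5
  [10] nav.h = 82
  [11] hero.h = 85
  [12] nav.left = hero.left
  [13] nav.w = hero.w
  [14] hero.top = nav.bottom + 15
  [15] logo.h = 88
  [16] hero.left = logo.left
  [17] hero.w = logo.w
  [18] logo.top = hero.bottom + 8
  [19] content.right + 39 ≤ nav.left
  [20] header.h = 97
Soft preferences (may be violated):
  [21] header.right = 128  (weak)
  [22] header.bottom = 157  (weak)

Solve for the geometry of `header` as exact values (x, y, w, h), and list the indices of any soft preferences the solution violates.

1. header.x = 38  [content.left = header.left]
2. header.w = 90  [content.w = header.w]
3. header.y = 60  [header.top = content.bottom + 5]
4. header.h = 97  [header.h = 97]

header = (x=38, y=60, w=90, h=97)
violated soft preferences: none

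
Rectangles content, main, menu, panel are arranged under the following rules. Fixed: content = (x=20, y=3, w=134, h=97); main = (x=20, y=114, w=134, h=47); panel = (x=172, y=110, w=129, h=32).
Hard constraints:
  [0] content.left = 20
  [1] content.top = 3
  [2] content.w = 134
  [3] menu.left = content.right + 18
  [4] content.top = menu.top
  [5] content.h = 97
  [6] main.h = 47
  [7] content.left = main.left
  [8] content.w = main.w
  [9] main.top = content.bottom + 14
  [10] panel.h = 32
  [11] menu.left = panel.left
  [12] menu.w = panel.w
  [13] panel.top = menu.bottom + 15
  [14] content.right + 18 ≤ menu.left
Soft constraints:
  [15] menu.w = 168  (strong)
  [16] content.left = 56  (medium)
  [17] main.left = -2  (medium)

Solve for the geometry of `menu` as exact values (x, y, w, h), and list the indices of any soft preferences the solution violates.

menu = (x=172, y=3, w=129, h=92)
violated soft preferences: 15, 16, 17

1. menu.x = 172  [menu.left = content.right + 18]
2. menu.y = 3  [content.top = menu.top]
3. menu.w = 129  [menu.w = panel.w]
4. menu.h = 92  [panel.top = menu.bottom + 15]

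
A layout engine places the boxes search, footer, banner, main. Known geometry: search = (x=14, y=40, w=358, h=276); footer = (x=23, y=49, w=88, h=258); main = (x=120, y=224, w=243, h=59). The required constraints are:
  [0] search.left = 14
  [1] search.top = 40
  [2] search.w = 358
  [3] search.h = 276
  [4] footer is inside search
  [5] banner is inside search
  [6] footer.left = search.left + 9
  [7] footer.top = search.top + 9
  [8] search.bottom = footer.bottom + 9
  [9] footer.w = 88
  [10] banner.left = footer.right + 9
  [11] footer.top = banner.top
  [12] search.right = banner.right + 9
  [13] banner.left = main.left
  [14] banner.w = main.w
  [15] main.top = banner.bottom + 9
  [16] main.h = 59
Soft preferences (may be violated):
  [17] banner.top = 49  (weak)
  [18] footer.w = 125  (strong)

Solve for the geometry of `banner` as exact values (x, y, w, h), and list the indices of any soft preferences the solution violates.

1. banner.x = 120  [banner.left = footer.right + 9]
2. banner.y = 49  [footer.top = banner.top]
3. banner.w = 243  [search.right = banner.right + 9]
4. banner.h = 166  [main.top = banner.bottom + 9]

banner = (x=120, y=49, w=243, h=166)
violated soft preferences: 18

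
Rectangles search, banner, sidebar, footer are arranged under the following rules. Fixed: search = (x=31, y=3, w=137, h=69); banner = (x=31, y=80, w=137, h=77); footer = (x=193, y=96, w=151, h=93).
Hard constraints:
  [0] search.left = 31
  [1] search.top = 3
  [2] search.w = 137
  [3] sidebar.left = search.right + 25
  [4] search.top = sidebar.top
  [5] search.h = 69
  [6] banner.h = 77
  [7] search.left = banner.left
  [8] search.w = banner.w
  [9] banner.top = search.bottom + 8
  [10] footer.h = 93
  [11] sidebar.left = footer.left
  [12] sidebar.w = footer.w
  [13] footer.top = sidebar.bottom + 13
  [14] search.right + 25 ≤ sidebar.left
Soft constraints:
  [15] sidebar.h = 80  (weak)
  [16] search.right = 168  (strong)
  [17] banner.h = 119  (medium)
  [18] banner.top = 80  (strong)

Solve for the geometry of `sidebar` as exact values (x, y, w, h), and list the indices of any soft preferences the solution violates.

sidebar = (x=193, y=3, w=151, h=80)
violated soft preferences: 17

1. sidebar.x = 193  [sidebar.left = search.right + 25]
2. sidebar.y = 3  [search.top = sidebar.top]
3. sidebar.w = 151  [sidebar.w = footer.w]
4. sidebar.h = 80  [footer.top = sidebar.bottom + 13]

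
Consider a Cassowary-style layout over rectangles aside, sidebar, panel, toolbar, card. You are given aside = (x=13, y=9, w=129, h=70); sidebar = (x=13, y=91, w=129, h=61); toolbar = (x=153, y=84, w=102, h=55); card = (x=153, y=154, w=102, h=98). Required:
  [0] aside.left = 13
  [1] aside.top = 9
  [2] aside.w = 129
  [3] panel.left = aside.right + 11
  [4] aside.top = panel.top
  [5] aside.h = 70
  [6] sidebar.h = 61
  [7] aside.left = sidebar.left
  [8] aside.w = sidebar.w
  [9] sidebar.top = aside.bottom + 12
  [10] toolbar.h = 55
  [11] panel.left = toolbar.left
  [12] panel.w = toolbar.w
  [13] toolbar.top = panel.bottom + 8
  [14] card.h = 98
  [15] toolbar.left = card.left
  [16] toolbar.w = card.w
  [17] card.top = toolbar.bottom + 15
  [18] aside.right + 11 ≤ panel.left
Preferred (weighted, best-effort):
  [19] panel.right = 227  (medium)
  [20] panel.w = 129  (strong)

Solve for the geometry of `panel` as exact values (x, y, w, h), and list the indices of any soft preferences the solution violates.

panel = (x=153, y=9, w=102, h=67)
violated soft preferences: 19, 20

1. panel.x = 153  [panel.left = aside.right + 11]
2. panel.y = 9  [aside.top = panel.top]
3. panel.w = 102  [panel.w = toolbar.w]
4. panel.h = 67  [toolbar.top = panel.bottom + 8]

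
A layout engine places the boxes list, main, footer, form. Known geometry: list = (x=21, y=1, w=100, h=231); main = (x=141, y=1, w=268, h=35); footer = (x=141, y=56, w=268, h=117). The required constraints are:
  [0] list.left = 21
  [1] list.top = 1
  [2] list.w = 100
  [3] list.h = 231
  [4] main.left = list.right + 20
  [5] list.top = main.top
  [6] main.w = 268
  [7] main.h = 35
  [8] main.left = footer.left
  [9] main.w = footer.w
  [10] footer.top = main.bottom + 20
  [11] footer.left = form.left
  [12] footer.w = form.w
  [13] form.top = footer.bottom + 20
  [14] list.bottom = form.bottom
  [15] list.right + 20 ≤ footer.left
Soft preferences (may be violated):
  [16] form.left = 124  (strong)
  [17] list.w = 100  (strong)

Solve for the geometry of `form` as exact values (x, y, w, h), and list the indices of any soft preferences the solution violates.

form = (x=141, y=193, w=268, h=39)
violated soft preferences: 16

1. form.x = 141  [footer.left = form.left]
2. form.w = 268  [footer.w = form.w]
3. form.y = 193  [form.top = footer.bottom + 20]
4. form.h = 39  [list.bottom = form.bottom]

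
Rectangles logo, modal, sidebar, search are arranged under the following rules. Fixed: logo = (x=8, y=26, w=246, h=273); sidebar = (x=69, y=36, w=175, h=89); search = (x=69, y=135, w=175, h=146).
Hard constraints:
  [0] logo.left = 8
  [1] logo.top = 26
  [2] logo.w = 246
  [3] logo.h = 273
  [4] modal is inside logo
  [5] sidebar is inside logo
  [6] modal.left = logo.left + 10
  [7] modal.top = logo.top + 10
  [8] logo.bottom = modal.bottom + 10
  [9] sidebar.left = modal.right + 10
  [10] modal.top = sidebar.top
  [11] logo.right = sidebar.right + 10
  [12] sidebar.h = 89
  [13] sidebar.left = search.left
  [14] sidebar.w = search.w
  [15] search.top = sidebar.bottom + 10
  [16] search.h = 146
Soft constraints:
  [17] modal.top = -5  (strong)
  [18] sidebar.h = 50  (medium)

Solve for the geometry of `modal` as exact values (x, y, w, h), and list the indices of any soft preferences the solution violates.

1. modal.x = 18  [modal.left = logo.left + 10]
2. modal.y = 36  [modal.top = logo.top + 10]
3. modal.h = 253  [logo.bottom = modal.bottom + 10]
4. modal.w = 41  [sidebar.left = modal.right + 10]

modal = (x=18, y=36, w=41, h=253)
violated soft preferences: 17, 18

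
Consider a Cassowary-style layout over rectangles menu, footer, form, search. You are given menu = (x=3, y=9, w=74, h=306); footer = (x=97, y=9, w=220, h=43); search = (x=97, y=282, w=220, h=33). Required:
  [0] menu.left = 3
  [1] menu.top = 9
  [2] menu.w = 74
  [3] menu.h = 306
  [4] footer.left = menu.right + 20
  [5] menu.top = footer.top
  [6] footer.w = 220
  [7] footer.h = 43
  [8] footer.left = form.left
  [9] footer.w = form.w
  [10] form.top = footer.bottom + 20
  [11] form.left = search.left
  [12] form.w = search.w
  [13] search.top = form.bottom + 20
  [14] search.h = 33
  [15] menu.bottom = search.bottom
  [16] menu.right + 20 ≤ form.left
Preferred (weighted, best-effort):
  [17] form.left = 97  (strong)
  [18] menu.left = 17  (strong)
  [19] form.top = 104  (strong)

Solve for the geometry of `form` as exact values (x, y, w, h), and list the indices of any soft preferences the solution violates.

1. form.x = 97  [footer.left = form.left]
2. form.w = 220  [footer.w = form.w]
3. form.y = 72  [form.top = footer.bottom + 20]
4. form.h = 190  [search.top = form.bottom + 20]

form = (x=97, y=72, w=220, h=190)
violated soft preferences: 18, 19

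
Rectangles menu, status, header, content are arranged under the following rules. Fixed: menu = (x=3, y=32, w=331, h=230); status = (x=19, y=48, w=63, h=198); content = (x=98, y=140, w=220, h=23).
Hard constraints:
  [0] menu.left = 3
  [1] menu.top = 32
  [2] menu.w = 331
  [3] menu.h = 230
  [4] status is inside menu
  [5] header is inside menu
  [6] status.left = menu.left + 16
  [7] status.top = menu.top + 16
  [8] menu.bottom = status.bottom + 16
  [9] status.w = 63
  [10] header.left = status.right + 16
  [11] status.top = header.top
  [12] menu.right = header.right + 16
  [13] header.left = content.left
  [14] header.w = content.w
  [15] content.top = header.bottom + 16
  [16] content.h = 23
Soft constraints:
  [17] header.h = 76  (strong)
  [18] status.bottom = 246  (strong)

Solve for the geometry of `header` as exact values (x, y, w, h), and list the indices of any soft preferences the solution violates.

1. header.x = 98  [header.left = status.right + 16]
2. header.y = 48  [status.top = header.top]
3. header.w = 220  [menu.right = header.right + 16]
4. header.h = 76  [content.top = header.bottom + 16]

header = (x=98, y=48, w=220, h=76)
violated soft preferences: none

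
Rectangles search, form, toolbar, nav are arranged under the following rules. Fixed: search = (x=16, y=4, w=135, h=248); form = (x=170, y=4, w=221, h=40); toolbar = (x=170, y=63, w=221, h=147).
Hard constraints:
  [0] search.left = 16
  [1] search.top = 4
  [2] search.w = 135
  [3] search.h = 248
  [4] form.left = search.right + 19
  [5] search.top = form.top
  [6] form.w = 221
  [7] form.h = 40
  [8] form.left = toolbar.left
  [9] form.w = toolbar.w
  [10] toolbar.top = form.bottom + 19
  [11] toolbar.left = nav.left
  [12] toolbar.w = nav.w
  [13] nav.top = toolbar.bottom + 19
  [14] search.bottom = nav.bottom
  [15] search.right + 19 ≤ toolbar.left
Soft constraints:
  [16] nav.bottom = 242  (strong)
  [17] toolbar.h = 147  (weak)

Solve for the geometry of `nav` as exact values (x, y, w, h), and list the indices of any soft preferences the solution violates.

1. nav.x = 170  [toolbar.left = nav.left]
2. nav.w = 221  [toolbar.w = nav.w]
3. nav.y = 229  [nav.top = toolbar.bottom + 19]
4. nav.h = 23  [search.bottom = nav.bottom]

nav = (x=170, y=229, w=221, h=23)
violated soft preferences: 16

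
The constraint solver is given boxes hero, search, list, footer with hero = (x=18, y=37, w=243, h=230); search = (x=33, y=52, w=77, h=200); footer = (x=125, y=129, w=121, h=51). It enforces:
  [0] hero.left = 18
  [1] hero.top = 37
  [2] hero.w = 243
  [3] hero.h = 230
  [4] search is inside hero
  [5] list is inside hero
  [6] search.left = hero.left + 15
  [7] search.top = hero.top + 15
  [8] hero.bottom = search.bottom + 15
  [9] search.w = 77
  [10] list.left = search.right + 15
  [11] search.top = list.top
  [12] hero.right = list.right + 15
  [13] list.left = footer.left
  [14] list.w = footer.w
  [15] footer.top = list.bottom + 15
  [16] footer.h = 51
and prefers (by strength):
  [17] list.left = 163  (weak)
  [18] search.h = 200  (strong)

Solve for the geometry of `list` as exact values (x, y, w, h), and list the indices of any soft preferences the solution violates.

list = (x=125, y=52, w=121, h=62)
violated soft preferences: 17

1. list.x = 125  [list.left = search.right + 15]
2. list.y = 52  [search.top = list.top]
3. list.w = 121  [hero.right = list.right + 15]
4. list.h = 62  [footer.top = list.bottom + 15]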